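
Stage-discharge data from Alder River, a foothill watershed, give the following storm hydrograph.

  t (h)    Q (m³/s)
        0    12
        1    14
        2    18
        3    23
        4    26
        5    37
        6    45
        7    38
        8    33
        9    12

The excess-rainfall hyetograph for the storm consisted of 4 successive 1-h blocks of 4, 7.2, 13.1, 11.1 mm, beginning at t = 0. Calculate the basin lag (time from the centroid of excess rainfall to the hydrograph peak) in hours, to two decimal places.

t_L ≈ 3.62 h

Centroid of excess rainfall: t_c = Σ P_i·t̄_i / ΣP_i = 2.3842 h (block centres at 0.5, 1.5, 2.5, 3.5 h).
Hydrograph peak occurs at t = 6 h, so basin lag t_L = 6 − 2.3842 = 3.62 h.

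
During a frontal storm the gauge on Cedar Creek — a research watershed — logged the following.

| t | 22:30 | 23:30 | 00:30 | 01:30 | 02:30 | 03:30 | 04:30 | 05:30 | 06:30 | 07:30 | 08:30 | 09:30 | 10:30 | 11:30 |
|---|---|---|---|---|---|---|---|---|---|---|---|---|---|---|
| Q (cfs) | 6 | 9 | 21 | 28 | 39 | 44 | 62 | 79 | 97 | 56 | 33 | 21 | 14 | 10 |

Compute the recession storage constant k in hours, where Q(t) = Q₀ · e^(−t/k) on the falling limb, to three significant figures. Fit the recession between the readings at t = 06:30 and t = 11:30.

On the falling limb, Q drops from 97 to 10 cfs between t = 06:30 and t = 11:30 (Δt = 5 h).
k = −Δt / ln(Q₂/Q₁) = −5 / ln(10/97) = 2.20 h.

k ≈ 2.20 h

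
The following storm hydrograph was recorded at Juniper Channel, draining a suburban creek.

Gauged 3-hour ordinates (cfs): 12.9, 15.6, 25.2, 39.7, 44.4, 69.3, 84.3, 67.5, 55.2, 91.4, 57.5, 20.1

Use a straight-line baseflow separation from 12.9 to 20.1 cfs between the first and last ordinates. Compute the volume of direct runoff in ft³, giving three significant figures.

V ≈ 4.16 × 10^6 ft³

Direct-runoff ordinates (Q − Q_b): 0.00, 2.05, 10.99, 24.84, 28.88, 53.13, 67.47, 50.02, 37.06, 72.61, 38.05, 0.00 cfs.
ΣQ_DR = 385.1 cfs.
With Δt = 3 h = 10800 s, V = ΣQ_DR · Δt = 385.1 × 10800 = 4.16 × 10^6 ft³.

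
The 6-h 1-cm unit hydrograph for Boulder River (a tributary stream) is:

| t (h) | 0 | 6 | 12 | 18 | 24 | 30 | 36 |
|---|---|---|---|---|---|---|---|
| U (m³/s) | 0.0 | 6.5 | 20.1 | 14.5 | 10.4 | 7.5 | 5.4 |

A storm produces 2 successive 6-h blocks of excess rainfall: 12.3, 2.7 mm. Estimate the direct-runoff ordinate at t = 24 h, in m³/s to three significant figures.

Q ≈ 16.7 m³/s

By discrete convolution, Q_j = Σ (P_i / 10 mm) · U_{j−i}.
At t = 24 h (j=4): Q = (12.3/10)·10.4 + (2.7/10)·14.5 = 16.7 m³/s.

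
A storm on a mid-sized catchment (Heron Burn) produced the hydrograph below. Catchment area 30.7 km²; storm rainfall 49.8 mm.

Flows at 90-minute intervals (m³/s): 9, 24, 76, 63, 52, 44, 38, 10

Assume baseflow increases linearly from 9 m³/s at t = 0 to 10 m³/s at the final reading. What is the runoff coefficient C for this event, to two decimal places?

C ≈ 0.85

ΣQ_DR = 240.0 m³/s; V = ΣQ_DR·Δt = 1.296 × 10^6 m³.
Runoff depth d = V / A = 42.21 mm.
C = d / P = 42.21 / 49.8 = 0.85.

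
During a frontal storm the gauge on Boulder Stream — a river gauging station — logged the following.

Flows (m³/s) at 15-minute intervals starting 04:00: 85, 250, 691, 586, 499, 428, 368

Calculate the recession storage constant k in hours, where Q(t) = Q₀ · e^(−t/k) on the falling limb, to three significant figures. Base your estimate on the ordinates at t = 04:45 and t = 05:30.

k ≈ 1.61 h

On the falling limb, Q drops from 586 to 368 m³/s between t = 04:45 and t = 05:30 (Δt = 0.75 h).
k = −Δt / ln(Q₂/Q₁) = −0.75 / ln(368/586) = 1.61 h.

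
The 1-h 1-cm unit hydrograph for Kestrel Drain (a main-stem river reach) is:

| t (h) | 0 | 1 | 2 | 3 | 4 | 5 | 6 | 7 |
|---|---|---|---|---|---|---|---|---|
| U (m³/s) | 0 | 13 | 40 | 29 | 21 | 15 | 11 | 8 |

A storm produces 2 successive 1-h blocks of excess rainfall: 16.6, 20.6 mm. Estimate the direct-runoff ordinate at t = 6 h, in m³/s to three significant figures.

Q ≈ 49.2 m³/s

By discrete convolution, Q_j = Σ (P_i / 10 mm) · U_{j−i}.
At t = 6 h (j=6): Q = (16.6/10)·11 + (20.6/10)·15 = 49.2 m³/s.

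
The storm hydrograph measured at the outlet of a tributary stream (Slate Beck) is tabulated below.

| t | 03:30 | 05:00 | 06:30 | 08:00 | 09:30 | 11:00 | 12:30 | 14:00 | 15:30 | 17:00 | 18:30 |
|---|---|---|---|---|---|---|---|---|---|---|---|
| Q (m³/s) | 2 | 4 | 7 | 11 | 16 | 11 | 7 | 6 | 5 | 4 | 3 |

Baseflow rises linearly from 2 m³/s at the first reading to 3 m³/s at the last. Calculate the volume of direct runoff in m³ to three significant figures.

Direct-runoff ordinates (Q − Q_b): 0.00, 1.90, 4.80, 8.70, 13.60, 8.50, 4.40, 3.30, 2.20, 1.10, 0.00 m³/s.
ΣQ_DR = 48.50 m³/s.
With Δt = 1.5 h = 5400 s, V = ΣQ_DR · Δt = 48.50 × 5400 = 2.62 × 10^5 m³.

V ≈ 2.62 × 10^5 m³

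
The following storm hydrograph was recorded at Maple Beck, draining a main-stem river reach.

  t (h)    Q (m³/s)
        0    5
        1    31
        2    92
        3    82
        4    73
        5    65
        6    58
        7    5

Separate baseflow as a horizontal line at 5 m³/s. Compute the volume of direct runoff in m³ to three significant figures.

Direct-runoff ordinates (Q − Q_b): 0.0, 26.0, 87.0, 77.0, 68.0, 60.0, 53.0, 0.0 m³/s.
ΣQ_DR = 371.0 m³/s.
With Δt = 1 h = 3600 s, V = ΣQ_DR · Δt = 371.0 × 3600 = 1.34 × 10^6 m³.

V ≈ 1.34 × 10^6 m³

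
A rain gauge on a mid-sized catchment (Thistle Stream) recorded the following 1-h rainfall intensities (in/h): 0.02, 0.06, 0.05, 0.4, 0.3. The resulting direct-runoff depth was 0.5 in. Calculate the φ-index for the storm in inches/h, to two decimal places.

Only the 2 blocks with intensity above φ contribute runoff: 0.4, 0.3 in/h.
Σ(I−φ)·Δt = d  ⇒  (0.4+0.3 − 2φ)·1 = 0.5
φ = (0.7000 − 0.5/1) / 2 = 0.10 in/h.

φ ≈ 0.10 in/h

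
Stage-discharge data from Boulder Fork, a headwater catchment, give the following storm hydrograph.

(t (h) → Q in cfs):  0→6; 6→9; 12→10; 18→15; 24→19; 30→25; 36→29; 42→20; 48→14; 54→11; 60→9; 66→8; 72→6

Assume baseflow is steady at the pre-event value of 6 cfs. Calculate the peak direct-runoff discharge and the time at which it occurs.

Q_p = 23.0 cfs at t = 36 h

Subtracting baseflow gives direct-runoff ordinates: 0.0, 3.0, 4.0, 9.0, 13.0, 19.0, 23.0, 14.0, 8.0, 5.0, 3.0, 2.0, 0.0 cfs.
The maximum is 23.0 cfs, occurring at the reading for t = 36 h.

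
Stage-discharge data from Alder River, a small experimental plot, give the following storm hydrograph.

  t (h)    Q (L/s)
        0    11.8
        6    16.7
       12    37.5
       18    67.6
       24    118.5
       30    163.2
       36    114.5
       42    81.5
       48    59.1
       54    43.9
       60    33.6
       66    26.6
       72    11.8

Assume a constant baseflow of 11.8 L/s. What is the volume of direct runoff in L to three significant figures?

Direct-runoff ordinates (Q − Q_b): 0.0, 4.9, 25.7, 55.8, 106.7, 151.4, 102.7, 69.7, 47.3, 32.1, 21.8, 14.8, 0.0 L/s.
ΣQ_DR = 632.9 L/s.
With Δt = 6 h = 21600 s, V = ΣQ_DR · Δt = 632.9 × 21600 = 1.37 × 10^7 L.

V ≈ 1.37 × 10^7 L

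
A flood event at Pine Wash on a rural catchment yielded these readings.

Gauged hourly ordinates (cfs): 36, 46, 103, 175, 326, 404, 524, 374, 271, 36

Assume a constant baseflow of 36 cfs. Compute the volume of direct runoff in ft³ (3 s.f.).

Direct-runoff ordinates (Q − Q_b): 0.0, 10.0, 67.0, 139.0, 290.0, 368.0, 488.0, 338.0, 235.0, 0.0 cfs.
ΣQ_DR = 1935 cfs.
With Δt = 1 h = 3600 s, V = ΣQ_DR · Δt = 1935 × 3600 = 6.97 × 10^6 ft³.

V ≈ 6.97 × 10^6 ft³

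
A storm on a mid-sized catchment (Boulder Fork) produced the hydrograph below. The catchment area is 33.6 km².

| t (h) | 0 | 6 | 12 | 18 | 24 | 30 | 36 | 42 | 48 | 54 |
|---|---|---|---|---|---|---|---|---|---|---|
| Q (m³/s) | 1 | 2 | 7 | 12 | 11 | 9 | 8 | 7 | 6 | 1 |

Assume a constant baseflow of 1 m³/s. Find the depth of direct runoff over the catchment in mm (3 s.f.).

Direct runoff: 0.0, 1.0, 6.0, 11.0, 10.0, 8.0, 7.0, 6.0, 5.0, 0.0 m³/s; ΣQ_DR = 54.00 m³/s.
V = ΣQ_DR · Δt = 54.00 × 21600 s = 1.166 × 10^6 m³.
Over A = 33.6 km², depth = V / A = 34.7 mm.

d ≈ 34.7 mm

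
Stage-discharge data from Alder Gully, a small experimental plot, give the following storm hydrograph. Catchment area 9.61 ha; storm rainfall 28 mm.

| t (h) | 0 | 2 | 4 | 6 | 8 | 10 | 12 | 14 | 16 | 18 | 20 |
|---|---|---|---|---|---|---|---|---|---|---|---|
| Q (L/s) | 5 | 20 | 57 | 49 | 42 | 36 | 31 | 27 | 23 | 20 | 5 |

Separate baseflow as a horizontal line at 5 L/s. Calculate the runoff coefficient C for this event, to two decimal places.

ΣQ_DR = 260.0 L/s; V = ΣQ_DR·Δt = 1.872 × 10^6 L.
Runoff depth d = V / A = 19.48 mm.
C = d / P = 19.48 / 28 = 0.70.

C ≈ 0.70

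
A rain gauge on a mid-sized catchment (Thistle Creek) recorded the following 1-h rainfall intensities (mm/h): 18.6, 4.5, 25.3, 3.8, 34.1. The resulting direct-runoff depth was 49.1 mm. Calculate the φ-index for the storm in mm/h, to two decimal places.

Only the 3 blocks with intensity above φ contribute runoff: 18.6, 25.3, 34.1 mm/h.
Σ(I−φ)·Δt = d  ⇒  (18.6+25.3+34.1 − 3φ)·1 = 49.1
φ = (78.00 − 49.1/1) / 3 = 9.63 mm/h.

φ ≈ 9.63 mm/h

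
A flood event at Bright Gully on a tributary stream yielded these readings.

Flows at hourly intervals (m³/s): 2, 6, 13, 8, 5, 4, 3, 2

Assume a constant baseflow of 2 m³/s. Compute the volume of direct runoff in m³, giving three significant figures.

V ≈ 97200 m³

Direct-runoff ordinates (Q − Q_b): 0.0, 4.0, 11.0, 6.0, 3.0, 2.0, 1.0, 0.0 m³/s.
ΣQ_DR = 27.00 m³/s.
With Δt = 1 h = 3600 s, V = ΣQ_DR · Δt = 27.00 × 3600 = 97200 m³.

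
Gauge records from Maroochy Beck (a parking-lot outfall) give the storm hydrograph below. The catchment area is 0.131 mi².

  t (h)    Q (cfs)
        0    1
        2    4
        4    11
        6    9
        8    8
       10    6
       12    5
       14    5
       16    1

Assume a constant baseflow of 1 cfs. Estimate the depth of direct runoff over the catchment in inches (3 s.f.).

d ≈ 0.970 in

Direct runoff: 0.0, 3.0, 10.0, 8.0, 7.0, 5.0, 4.0, 4.0, 0.0 cfs; ΣQ_DR = 41.00 cfs.
V = ΣQ_DR · Δt = 41.00 × 7200 s = 2.952 × 10^5 ft³.
Over A = 0.131 mi², depth = V / A = 0.970 in.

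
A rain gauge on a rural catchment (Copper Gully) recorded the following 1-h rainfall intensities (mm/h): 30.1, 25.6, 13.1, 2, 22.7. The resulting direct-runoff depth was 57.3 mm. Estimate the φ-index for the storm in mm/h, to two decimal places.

φ ≈ 8.55 mm/h

Only the 4 blocks with intensity above φ contribute runoff: 30.1, 25.6, 13.1, 22.7 mm/h.
Σ(I−φ)·Δt = d  ⇒  (30.1+25.6+13.1+22.7 − 4φ)·1 = 57.3
φ = (91.50 − 57.3/1) / 4 = 8.55 mm/h.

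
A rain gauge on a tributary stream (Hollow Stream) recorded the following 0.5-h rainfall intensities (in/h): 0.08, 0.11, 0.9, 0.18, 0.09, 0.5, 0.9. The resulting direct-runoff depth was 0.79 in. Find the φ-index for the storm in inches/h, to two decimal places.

φ ≈ 0.24 in/h

Only the 3 blocks with intensity above φ contribute runoff: 0.9, 0.5, 0.9 in/h.
Σ(I−φ)·Δt = d  ⇒  (0.9+0.5+0.9 − 3φ)·0.5 = 0.79
φ = (2.300 − 0.79/0.5) / 3 = 0.24 in/h.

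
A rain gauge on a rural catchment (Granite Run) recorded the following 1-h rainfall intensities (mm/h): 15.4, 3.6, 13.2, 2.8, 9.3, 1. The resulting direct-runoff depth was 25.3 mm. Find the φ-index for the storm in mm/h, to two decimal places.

Only the 3 blocks with intensity above φ contribute runoff: 15.4, 13.2, 9.3 mm/h.
Σ(I−φ)·Δt = d  ⇒  (15.4+13.2+9.3 − 3φ)·1 = 25.3
φ = (37.90 − 25.3/1) / 3 = 4.20 mm/h.

φ ≈ 4.20 mm/h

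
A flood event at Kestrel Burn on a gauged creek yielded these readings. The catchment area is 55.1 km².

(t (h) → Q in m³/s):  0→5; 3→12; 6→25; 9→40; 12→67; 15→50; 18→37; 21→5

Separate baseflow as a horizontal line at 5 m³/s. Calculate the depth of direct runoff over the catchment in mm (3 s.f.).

d ≈ 39.4 mm

Direct runoff: 0.0, 7.0, 20.0, 35.0, 62.0, 45.0, 32.0, 0.0 m³/s; ΣQ_DR = 201.0 m³/s.
V = ΣQ_DR · Δt = 201.0 × 10800 s = 2.171 × 10^6 m³.
Over A = 55.1 km², depth = V / A = 39.4 mm.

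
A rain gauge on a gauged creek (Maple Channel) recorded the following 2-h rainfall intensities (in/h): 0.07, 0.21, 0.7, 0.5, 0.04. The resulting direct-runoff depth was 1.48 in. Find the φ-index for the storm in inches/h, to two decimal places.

φ ≈ 0.23 in/h

Only the 2 blocks with intensity above φ contribute runoff: 0.7, 0.5 in/h.
Σ(I−φ)·Δt = d  ⇒  (0.7+0.5 − 2φ)·2 = 1.48
φ = (1.200 − 1.48/2) / 2 = 0.23 in/h.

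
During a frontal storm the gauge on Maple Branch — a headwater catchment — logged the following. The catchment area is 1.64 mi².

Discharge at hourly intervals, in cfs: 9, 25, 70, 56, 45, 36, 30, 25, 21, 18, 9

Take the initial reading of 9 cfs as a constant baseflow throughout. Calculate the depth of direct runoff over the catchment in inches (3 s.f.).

Direct runoff: 0.0, 16.0, 61.0, 47.0, 36.0, 27.0, 21.0, 16.0, 12.0, 9.0, 0.0 cfs; ΣQ_DR = 245.0 cfs.
V = ΣQ_DR · Δt = 245.0 × 3600 s = 8.820 × 10^5 ft³.
Over A = 1.64 mi², depth = V / A = 0.231 in.

d ≈ 0.231 in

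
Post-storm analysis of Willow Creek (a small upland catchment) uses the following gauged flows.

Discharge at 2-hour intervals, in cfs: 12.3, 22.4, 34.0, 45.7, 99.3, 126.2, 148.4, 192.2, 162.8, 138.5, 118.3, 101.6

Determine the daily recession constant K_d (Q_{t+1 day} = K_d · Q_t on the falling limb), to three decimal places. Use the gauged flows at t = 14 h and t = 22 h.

Between t = 14 h and t = 22 h the flow falls from 192.2 to 101.6 cfs over 4×2 h = 8 h.
Per-interval ratio K = (101.6/192.2)^(1/4) = 0.8527; K_d = K^(24/2) = 0.148.

K_d ≈ 0.148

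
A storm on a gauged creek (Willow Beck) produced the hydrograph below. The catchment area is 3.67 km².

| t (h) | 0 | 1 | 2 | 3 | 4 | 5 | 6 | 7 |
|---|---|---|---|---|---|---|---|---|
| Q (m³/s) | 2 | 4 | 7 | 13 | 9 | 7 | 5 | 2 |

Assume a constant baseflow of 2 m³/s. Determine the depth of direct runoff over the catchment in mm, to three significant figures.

d ≈ 32.4 mm

Direct runoff: 0.0, 2.0, 5.0, 11.0, 7.0, 5.0, 3.0, 0.0 m³/s; ΣQ_DR = 33.00 m³/s.
V = ΣQ_DR · Δt = 33.00 × 3600 s = 1.188 × 10^5 m³.
Over A = 3.67 km², depth = V / A = 32.4 mm.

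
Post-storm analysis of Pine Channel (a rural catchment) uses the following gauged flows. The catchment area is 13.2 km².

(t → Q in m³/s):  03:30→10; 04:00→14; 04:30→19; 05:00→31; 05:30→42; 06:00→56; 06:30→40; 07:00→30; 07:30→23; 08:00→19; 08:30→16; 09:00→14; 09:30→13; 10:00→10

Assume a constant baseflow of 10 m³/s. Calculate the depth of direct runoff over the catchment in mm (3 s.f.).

Direct runoff: 0.0, 4.0, 9.0, 21.0, 32.0, 46.0, 30.0, 20.0, 13.0, 9.0, 6.0, 4.0, 3.0, 0.0 m³/s; ΣQ_DR = 197.0 m³/s.
V = ΣQ_DR · Δt = 197.0 × 1800 s = 3.546 × 10^5 m³.
Over A = 13.2 km², depth = V / A = 26.9 mm.

d ≈ 26.9 mm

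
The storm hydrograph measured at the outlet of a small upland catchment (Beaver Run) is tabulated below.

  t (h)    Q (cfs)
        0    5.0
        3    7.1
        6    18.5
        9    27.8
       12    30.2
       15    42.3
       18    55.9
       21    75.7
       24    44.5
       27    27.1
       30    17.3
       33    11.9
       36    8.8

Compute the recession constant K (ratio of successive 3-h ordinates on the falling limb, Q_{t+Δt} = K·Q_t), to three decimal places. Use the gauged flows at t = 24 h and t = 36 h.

Using the recession-limb readings at t = 24 h and t = 36 h: Q falls from 44.5 to 8.8 cfs over 4 intervals.
K = (Q₂/Q₁)^(1/4) = (8.8/44.5)^(1/4) = 0.667.

K ≈ 0.667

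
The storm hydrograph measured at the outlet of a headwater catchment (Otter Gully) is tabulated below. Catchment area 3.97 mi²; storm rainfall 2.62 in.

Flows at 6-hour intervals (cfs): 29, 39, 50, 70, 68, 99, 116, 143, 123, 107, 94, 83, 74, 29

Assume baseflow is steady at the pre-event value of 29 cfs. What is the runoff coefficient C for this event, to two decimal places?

C ≈ 0.64

ΣQ_DR = 718.0 cfs; V = ΣQ_DR·Δt = 1.551 × 10^7 ft³.
Runoff depth d = V / A = 1.682 in.
C = d / P = 1.682 / 2.62 = 0.64.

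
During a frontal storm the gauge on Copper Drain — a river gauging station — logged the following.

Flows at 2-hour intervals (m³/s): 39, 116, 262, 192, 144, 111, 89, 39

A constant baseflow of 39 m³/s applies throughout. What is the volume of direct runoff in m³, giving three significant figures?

V ≈ 4.90 × 10^6 m³

Direct-runoff ordinates (Q − Q_b): 0.0, 77.0, 223.0, 153.0, 105.0, 72.0, 50.0, 0.0 m³/s.
ΣQ_DR = 680.0 m³/s.
With Δt = 2 h = 7200 s, V = ΣQ_DR · Δt = 680.0 × 7200 = 4.90 × 10^6 m³.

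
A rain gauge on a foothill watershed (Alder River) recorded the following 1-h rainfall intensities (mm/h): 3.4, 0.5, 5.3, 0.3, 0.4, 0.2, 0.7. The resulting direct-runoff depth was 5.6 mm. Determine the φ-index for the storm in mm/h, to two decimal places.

φ ≈ 1.55 mm/h

Only the 2 blocks with intensity above φ contribute runoff: 3.4, 5.3 mm/h.
Σ(I−φ)·Δt = d  ⇒  (3.4+5.3 − 2φ)·1 = 5.6
φ = (8.700 − 5.6/1) / 2 = 1.55 mm/h.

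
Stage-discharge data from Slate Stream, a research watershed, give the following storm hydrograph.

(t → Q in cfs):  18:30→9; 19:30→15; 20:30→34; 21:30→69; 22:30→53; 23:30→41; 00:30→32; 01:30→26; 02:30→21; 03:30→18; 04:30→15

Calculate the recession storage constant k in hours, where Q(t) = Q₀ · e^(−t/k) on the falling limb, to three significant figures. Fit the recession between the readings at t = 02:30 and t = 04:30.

On the falling limb, Q drops from 21 to 15 cfs between t = 02:30 and t = 04:30 (Δt = 2 h).
k = −Δt / ln(Q₂/Q₁) = −2 / ln(15/21) = 5.94 h.

k ≈ 5.94 h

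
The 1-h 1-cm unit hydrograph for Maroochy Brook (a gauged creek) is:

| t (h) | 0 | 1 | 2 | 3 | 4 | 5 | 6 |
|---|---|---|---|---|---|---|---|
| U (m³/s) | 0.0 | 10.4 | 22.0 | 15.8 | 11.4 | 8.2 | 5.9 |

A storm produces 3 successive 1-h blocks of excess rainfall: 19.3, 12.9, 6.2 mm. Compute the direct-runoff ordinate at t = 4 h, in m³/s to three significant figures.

By discrete convolution, Q_j = Σ (P_i / 10 mm) · U_{j−i}.
At t = 4 h (j=4): Q = (19.3/10)·11.4 + (12.9/10)·15.8 + (6.2/10)·22.0 = 56.0 m³/s.

Q ≈ 56.0 m³/s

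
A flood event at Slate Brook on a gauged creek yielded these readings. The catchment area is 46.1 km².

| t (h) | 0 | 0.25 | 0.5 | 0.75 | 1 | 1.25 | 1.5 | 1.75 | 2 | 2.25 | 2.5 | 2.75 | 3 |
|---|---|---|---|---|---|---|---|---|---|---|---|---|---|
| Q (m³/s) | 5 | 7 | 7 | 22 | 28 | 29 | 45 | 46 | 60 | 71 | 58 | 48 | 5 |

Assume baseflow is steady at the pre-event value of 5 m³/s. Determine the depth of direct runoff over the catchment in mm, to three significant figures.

Direct runoff: 0.0, 2.0, 2.0, 17.0, 23.0, 24.0, 40.0, 41.0, 55.0, 66.0, 53.0, 43.0, 0.0 m³/s; ΣQ_DR = 366.0 m³/s.
V = ΣQ_DR · Δt = 366.0 × 900 s = 3.294 × 10^5 m³.
Over A = 46.1 km², depth = V / A = 7.15 mm.

d ≈ 7.15 mm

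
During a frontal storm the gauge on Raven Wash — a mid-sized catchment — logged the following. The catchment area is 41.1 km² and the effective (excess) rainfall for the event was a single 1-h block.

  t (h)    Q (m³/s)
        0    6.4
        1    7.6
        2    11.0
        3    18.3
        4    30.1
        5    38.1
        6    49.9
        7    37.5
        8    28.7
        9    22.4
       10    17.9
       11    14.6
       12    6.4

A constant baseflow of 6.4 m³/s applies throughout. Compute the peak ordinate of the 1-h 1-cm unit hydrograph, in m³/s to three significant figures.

U_p ≈ 24.1 m³/s

Direct runoff: 0.0, 1.2, 4.6, 11.9, 23.7, 31.7, 43.5, 31.1, 22.3, 16.0, 11.5, 8.2, 0.0 m³/s; ΣQ_DR = 205.7 m³/s, peak = 43.5 m³/s.
Runoff depth d = ΣQ_DR·Δt / A = 205.7 × 3600 / (41.1 km²) = 18.02 mm.
The 1-cm UH is the DRH scaled by (10 mm)/d, so U_p = 43.5 × 10/18.02 = 24.1 m³/s.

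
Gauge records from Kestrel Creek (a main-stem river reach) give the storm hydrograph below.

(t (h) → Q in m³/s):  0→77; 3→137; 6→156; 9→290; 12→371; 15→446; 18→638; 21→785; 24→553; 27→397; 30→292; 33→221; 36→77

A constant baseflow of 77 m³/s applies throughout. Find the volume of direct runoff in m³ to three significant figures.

Direct-runoff ordinates (Q − Q_b): 0.0, 60.0, 79.0, 213.0, 294.0, 369.0, 561.0, 708.0, 476.0, 320.0, 215.0, 144.0, 0.0 m³/s.
ΣQ_DR = 3439 m³/s.
With Δt = 3 h = 10800 s, V = ΣQ_DR · Δt = 3439 × 10800 = 3.71 × 10^7 m³.

V ≈ 3.71 × 10^7 m³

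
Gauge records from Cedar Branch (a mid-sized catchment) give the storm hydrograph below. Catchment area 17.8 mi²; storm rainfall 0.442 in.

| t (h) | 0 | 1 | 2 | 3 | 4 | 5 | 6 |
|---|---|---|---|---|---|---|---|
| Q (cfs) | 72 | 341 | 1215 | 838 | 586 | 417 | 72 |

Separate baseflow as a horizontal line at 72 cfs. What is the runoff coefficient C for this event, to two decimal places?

C ≈ 0.60

ΣQ_DR = 3037 cfs; V = ΣQ_DR·Δt = 1.093 × 10^7 ft³.
Runoff depth d = V / A = 0.2644 in.
C = d / P = 0.2644 / 0.442 = 0.60.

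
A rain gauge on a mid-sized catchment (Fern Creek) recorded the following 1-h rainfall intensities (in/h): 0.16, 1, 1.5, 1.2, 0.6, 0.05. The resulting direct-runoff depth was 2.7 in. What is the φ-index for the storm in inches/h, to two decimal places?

φ ≈ 0.40 in/h

Only the 4 blocks with intensity above φ contribute runoff: 1, 1.5, 1.2, 0.6 in/h.
Σ(I−φ)·Δt = d  ⇒  (1+1.5+1.2+0.6 − 4φ)·1 = 2.7
φ = (4.300 − 2.7/1) / 4 = 0.40 in/h.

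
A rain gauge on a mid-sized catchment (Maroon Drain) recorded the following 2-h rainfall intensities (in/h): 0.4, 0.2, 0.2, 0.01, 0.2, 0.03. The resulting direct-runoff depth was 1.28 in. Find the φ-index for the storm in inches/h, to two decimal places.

Only the 4 blocks with intensity above φ contribute runoff: 0.4, 0.2, 0.2, 0.2 in/h.
Σ(I−φ)·Δt = d  ⇒  (0.4+0.2+0.2+0.2 − 4φ)·2 = 1.28
φ = (1.000 − 1.28/2) / 4 = 0.09 in/h.

φ ≈ 0.09 in/h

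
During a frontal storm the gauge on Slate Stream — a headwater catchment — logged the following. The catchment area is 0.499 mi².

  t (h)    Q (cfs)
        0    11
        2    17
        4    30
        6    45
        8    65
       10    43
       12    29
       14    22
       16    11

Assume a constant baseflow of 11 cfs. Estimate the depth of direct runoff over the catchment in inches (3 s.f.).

Direct runoff: 0.0, 6.0, 19.0, 34.0, 54.0, 32.0, 18.0, 11.0, 0.0 cfs; ΣQ_DR = 174.0 cfs.
V = ΣQ_DR · Δt = 174.0 × 7200 s = 1.253 × 10^6 ft³.
Over A = 0.499 mi², depth = V / A = 1.08 in.

d ≈ 1.08 in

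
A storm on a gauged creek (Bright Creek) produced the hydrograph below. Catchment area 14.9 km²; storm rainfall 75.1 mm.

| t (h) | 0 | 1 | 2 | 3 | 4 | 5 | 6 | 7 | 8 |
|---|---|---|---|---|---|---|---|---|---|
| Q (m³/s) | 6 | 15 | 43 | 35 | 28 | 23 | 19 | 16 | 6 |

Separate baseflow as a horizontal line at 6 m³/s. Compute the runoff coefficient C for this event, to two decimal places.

C ≈ 0.44

ΣQ_DR = 137.0 m³/s; V = ΣQ_DR·Δt = 4.932 × 10^5 m³.
Runoff depth d = V / A = 33.10 mm.
C = d / P = 33.10 / 75.1 = 0.44.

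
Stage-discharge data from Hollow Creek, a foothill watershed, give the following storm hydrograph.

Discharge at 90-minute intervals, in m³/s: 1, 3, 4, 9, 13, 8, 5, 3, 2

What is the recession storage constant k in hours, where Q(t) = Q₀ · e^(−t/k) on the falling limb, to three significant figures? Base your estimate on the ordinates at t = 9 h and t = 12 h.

k ≈ 3.27 h

On the falling limb, Q drops from 5 to 2 m³/s between t = 9 h and t = 12 h (Δt = 3 h).
k = −Δt / ln(Q₂/Q₁) = −3 / ln(2/5) = 3.27 h.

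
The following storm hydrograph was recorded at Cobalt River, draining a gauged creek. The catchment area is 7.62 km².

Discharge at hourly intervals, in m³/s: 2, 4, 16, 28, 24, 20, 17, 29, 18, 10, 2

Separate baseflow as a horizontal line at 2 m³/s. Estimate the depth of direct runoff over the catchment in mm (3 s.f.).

d ≈ 69.9 mm

Direct runoff: 0.0, 2.0, 14.0, 26.0, 22.0, 18.0, 15.0, 27.0, 16.0, 8.0, 0.0 m³/s; ΣQ_DR = 148.0 m³/s.
V = ΣQ_DR · Δt = 148.0 × 3600 s = 5.328 × 10^5 m³.
Over A = 7.62 km², depth = V / A = 69.9 mm.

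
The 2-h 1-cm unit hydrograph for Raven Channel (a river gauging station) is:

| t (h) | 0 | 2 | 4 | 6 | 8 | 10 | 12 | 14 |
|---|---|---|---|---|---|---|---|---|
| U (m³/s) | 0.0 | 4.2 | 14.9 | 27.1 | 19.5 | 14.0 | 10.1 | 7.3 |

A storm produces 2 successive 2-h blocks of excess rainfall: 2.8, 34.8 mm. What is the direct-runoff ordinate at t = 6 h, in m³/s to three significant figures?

By discrete convolution, Q_j = Σ (P_i / 10 mm) · U_{j−i}.
At t = 6 h (j=3): Q = (2.8/10)·27.1 + (34.8/10)·14.9 = 59.4 m³/s.

Q ≈ 59.4 m³/s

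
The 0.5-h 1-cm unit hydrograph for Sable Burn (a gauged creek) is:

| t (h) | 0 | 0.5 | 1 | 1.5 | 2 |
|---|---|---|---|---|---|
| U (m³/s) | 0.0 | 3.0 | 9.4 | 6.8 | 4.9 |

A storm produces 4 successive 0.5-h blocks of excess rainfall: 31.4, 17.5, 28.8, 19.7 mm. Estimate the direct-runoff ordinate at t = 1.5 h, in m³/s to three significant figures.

By discrete convolution, Q_j = Σ (P_i / 10 mm) · U_{j−i}.
At t = 1.5 h (j=3): Q = (31.4/10)·6.8 + (17.5/10)·9.4 + (28.8/10)·3.0 + (19.7/10)·0.0 = 46.4 m³/s.

Q ≈ 46.4 m³/s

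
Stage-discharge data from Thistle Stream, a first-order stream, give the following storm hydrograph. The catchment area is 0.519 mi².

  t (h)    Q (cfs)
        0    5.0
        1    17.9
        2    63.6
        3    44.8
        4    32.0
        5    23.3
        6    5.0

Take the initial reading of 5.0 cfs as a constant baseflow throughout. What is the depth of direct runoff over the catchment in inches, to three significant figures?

d ≈ 0.468 in

Direct runoff: 0.0, 12.9, 58.6, 39.8, 27.0, 18.3, 0.0 cfs; ΣQ_DR = 156.6 cfs.
V = ΣQ_DR · Δt = 156.6 × 3600 s = 5.638 × 10^5 ft³.
Over A = 0.519 mi², depth = V / A = 0.468 in.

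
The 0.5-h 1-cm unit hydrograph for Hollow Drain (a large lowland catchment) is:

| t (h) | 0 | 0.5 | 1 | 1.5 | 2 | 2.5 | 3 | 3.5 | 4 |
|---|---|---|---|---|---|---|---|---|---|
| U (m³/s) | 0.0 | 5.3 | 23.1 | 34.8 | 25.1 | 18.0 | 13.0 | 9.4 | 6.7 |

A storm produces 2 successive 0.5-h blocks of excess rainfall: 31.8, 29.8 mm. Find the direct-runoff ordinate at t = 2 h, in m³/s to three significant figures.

Q ≈ 184 m³/s

By discrete convolution, Q_j = Σ (P_i / 10 mm) · U_{j−i}.
At t = 2 h (j=4): Q = (31.8/10)·25.1 + (29.8/10)·34.8 = 184 m³/s.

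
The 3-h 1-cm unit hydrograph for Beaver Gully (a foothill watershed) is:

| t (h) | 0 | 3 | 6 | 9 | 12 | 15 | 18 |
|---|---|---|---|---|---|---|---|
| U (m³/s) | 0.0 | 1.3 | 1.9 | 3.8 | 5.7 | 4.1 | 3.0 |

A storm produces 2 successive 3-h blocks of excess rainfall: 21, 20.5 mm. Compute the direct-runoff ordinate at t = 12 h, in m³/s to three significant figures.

Q ≈ 19.8 m³/s

By discrete convolution, Q_j = Σ (P_i / 10 mm) · U_{j−i}.
At t = 12 h (j=4): Q = (21/10)·5.7 + (20.5/10)·3.8 = 19.8 m³/s.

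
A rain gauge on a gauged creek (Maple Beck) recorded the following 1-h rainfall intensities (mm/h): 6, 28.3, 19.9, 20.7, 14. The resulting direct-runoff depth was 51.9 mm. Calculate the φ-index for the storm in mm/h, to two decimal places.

φ ≈ 7.75 mm/h

Only the 4 blocks with intensity above φ contribute runoff: 28.3, 19.9, 20.7, 14 mm/h.
Σ(I−φ)·Δt = d  ⇒  (28.3+19.9+20.7+14 − 4φ)·1 = 51.9
φ = (82.90 − 51.9/1) / 4 = 7.75 mm/h.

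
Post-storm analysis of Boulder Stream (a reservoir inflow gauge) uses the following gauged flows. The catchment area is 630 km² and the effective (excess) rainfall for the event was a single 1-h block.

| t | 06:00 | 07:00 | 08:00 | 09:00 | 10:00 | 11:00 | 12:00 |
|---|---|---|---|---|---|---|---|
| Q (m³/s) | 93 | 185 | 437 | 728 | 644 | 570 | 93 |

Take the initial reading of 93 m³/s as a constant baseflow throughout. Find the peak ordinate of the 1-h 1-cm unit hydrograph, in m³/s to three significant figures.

U_p ≈ 529 m³/s

Direct runoff: 0.0, 92.0, 344.0, 635.0, 551.0, 477.0, 0.0 m³/s; ΣQ_DR = 2099 m³/s, peak = 635.0 m³/s.
Runoff depth d = ΣQ_DR·Δt / A = 2099 × 3600 / (630 km²) = 11.99 mm.
The 1-cm UH is the DRH scaled by (10 mm)/d, so U_p = 635.0 × 10/11.99 = 529 m³/s.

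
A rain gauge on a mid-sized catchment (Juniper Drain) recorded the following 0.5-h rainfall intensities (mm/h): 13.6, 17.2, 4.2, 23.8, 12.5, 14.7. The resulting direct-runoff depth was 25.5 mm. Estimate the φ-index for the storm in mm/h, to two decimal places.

Only the 5 blocks with intensity above φ contribute runoff: 13.6, 17.2, 23.8, 12.5, 14.7 mm/h.
Σ(I−φ)·Δt = d  ⇒  (13.6+17.2+23.8+12.5+14.7 − 5φ)·0.5 = 25.5
φ = (81.80 − 25.5/0.5) / 5 = 6.16 mm/h.

φ ≈ 6.16 mm/h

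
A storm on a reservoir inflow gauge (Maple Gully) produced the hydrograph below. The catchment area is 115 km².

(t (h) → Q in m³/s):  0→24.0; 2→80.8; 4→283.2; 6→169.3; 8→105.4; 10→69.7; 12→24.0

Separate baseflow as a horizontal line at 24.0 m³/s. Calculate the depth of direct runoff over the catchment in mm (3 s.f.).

Direct runoff: 0.0, 56.8, 259.2, 145.3, 81.4, 45.7, 0.0 m³/s; ΣQ_DR = 588.4 m³/s.
V = ΣQ_DR · Δt = 588.4 × 7200 s = 4.236 × 10^6 m³.
Over A = 115 km², depth = V / A = 36.8 mm.

d ≈ 36.8 mm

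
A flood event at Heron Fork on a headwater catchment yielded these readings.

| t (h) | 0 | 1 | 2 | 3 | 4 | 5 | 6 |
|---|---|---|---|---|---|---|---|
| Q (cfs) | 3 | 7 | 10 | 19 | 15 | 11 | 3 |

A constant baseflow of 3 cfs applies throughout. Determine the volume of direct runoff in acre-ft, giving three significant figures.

V ≈ 3.88 acre-ft

Direct-runoff ordinates (Q − Q_b): 0.0, 4.0, 7.0, 16.0, 12.0, 8.0, 0.0 cfs.
ΣQ_DR = 47.00 cfs.
With Δt = 1 h = 3600 s, V = ΣQ_DR · Δt = 47.00 × 3600 = 1.69 × 10^5 ft³ = 3.88 acre-ft.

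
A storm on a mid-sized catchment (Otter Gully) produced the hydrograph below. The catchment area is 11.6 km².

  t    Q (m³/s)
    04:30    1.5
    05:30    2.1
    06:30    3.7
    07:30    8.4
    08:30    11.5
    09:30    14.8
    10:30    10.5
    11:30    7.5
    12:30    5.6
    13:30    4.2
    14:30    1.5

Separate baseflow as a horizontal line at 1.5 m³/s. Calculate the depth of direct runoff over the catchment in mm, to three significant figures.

d ≈ 17.0 mm

Direct runoff: 0.0, 0.6, 2.2, 6.9, 10.0, 13.3, 9.0, 6.0, 4.1, 2.7, 0.0 m³/s; ΣQ_DR = 54.80 m³/s.
V = ΣQ_DR · Δt = 54.80 × 3600 s = 1.973 × 10^5 m³.
Over A = 11.6 km², depth = V / A = 17.0 mm.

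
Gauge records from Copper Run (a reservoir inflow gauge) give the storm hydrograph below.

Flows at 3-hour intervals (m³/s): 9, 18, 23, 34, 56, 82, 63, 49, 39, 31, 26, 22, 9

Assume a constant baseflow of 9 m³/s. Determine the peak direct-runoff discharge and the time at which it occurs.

Subtracting baseflow gives direct-runoff ordinates: 0.0, 9.0, 14.0, 25.0, 47.0, 73.0, 54.0, 40.0, 30.0, 22.0, 17.0, 13.0, 0.0 m³/s.
The maximum is 73.0 m³/s, occurring at the reading for t = 15 h.

Q_p = 73.0 m³/s at t = 15 h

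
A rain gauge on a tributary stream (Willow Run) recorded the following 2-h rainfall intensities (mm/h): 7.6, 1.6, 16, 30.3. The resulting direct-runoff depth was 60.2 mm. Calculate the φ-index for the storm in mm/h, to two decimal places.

φ ≈ 8.10 mm/h

Only the 2 blocks with intensity above φ contribute runoff: 16, 30.3 mm/h.
Σ(I−φ)·Δt = d  ⇒  (16+30.3 − 2φ)·2 = 60.2
φ = (46.30 − 60.2/2) / 2 = 8.10 mm/h.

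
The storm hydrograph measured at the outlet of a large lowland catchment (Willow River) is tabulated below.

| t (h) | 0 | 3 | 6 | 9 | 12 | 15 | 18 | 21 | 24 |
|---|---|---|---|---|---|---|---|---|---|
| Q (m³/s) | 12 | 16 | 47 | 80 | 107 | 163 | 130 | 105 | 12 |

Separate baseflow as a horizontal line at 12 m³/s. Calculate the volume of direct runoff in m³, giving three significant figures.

Direct-runoff ordinates (Q − Q_b): 0.0, 4.0, 35.0, 68.0, 95.0, 151.0, 118.0, 93.0, 0.0 m³/s.
ΣQ_DR = 564.0 m³/s.
With Δt = 3 h = 10800 s, V = ΣQ_DR · Δt = 564.0 × 10800 = 6.09 × 10^6 m³.

V ≈ 6.09 × 10^6 m³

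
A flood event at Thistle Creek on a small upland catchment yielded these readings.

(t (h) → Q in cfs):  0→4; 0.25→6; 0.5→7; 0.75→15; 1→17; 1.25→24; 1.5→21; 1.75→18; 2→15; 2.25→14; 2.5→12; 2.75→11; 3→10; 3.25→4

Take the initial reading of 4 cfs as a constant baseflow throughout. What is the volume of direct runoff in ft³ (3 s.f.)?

V ≈ 1.10 × 10^5 ft³

Direct-runoff ordinates (Q − Q_b): 0.0, 2.0, 3.0, 11.0, 13.0, 20.0, 17.0, 14.0, 11.0, 10.0, 8.0, 7.0, 6.0, 0.0 cfs.
ΣQ_DR = 122.0 cfs.
With Δt = 0.25 h = 900 s, V = ΣQ_DR · Δt = 122.0 × 900 = 1.10 × 10^5 ft³.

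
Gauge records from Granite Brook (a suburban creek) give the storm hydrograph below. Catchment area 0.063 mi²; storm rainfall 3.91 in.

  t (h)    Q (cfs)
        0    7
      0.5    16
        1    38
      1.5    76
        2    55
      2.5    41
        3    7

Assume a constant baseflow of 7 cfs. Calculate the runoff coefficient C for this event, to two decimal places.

ΣQ_DR = 191.0 cfs; V = ΣQ_DR·Δt = 3.438 × 10^5 ft³.
Runoff depth d = V / A = 2.349 in.
C = d / P = 2.349 / 3.91 = 0.60.

C ≈ 0.60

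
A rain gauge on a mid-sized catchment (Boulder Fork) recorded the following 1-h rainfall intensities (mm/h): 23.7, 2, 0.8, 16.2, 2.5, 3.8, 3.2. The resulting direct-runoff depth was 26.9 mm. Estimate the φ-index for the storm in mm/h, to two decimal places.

φ ≈ 6.50 mm/h

Only the 2 blocks with intensity above φ contribute runoff: 23.7, 16.2 mm/h.
Σ(I−φ)·Δt = d  ⇒  (23.7+16.2 − 2φ)·1 = 26.9
φ = (39.90 − 26.9/1) / 2 = 6.50 mm/h.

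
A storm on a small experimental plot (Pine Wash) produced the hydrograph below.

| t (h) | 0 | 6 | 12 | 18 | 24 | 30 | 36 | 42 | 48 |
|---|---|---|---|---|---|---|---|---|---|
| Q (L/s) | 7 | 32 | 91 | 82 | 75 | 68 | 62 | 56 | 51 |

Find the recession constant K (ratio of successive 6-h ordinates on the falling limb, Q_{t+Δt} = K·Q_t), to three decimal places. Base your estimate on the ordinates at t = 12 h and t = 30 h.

K ≈ 0.907

Using the recession-limb readings at t = 12 h and t = 30 h: Q falls from 91 to 68 L/s over 3 intervals.
K = (Q₂/Q₁)^(1/3) = (68/91)^(1/3) = 0.907.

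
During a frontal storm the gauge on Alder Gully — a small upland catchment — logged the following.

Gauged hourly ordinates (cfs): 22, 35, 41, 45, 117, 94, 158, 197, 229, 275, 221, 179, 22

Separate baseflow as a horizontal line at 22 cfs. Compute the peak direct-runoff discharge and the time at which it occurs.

Subtracting baseflow gives direct-runoff ordinates: 0.0, 13.0, 19.0, 23.0, 95.0, 72.0, 136.0, 175.0, 207.0, 253.0, 199.0, 157.0, 0.0 cfs.
The maximum is 253.0 cfs, occurring at the reading for t = 9 h.

Q_p = 253.0 cfs at t = 9 h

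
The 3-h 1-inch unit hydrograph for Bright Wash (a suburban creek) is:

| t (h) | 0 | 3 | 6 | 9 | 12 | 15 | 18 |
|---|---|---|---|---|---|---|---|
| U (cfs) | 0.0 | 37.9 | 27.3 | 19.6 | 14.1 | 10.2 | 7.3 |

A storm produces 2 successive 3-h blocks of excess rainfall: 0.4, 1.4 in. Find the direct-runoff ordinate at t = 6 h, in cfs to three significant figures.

Q ≈ 64.0 cfs

By discrete convolution, Q_j = Σ (P_i / 1 in) · U_{j−i}.
At t = 6 h (j=2): Q = (0.4/1)·27.3 + (1.4/1)·37.9 = 64.0 cfs.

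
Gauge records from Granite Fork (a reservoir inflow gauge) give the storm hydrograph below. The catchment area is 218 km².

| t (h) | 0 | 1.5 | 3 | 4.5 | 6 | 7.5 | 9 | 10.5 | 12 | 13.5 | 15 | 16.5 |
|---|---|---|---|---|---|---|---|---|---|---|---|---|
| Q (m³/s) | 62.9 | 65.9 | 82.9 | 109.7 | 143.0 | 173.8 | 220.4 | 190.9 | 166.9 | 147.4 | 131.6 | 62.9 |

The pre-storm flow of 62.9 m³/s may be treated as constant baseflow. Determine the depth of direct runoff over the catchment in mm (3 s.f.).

Direct runoff: 0.0, 3.0, 20.0, 46.8, 80.1, 110.9, 157.5, 128.0, 104.0, 84.5, 68.7, 0.0 m³/s; ΣQ_DR = 803.5 m³/s.
V = ΣQ_DR · Δt = 803.5 × 5400 s = 4.339 × 10^6 m³.
Over A = 218 km², depth = V / A = 19.9 mm.

d ≈ 19.9 mm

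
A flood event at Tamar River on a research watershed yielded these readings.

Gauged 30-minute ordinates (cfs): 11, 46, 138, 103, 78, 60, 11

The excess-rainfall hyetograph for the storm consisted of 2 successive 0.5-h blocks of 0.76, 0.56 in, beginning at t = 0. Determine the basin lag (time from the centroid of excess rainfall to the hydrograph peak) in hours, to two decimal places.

t_L ≈ 0.54 h

Centroid of excess rainfall: t_c = Σ P_i·t̄_i / ΣP_i = 0.4621 h (block centres at 0.25, 0.75 h).
Hydrograph peak occurs at t = 1 h, so basin lag t_L = 1 − 0.4621 = 0.54 h.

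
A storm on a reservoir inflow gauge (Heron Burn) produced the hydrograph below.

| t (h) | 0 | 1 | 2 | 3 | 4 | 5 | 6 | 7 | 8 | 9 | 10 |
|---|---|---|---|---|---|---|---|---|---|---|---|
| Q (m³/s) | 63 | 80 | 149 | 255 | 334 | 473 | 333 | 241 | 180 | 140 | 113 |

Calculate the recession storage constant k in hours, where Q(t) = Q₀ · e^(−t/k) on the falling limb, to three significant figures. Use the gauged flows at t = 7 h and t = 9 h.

k ≈ 3.68 h

On the falling limb, Q drops from 241 to 140 m³/s between t = 7 h and t = 9 h (Δt = 2 h).
k = −Δt / ln(Q₂/Q₁) = −2 / ln(140/241) = 3.68 h.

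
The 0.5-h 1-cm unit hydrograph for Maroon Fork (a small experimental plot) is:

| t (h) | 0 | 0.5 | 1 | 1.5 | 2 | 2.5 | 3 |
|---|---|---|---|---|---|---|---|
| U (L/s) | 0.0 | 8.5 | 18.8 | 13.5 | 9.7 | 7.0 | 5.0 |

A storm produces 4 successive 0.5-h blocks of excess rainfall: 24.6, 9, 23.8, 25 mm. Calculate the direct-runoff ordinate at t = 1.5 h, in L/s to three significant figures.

Q ≈ 70.4 L/s

By discrete convolution, Q_j = Σ (P_i / 10 mm) · U_{j−i}.
At t = 1.5 h (j=3): Q = (24.6/10)·13.5 + (9/10)·18.8 + (23.8/10)·8.5 + (25/10)·0.0 = 70.4 L/s.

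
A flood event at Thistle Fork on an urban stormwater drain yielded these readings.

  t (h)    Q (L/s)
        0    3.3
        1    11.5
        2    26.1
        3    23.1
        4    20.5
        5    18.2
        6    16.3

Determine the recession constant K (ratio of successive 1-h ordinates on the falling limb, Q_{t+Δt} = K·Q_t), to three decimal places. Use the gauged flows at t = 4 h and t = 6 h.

Using the recession-limb readings at t = 4 h and t = 6 h: Q falls from 20.5 to 16.3 L/s over 2 intervals.
K = (Q₂/Q₁)^(1/2) = (16.3/20.5)^(1/2) = 0.892.

K ≈ 0.892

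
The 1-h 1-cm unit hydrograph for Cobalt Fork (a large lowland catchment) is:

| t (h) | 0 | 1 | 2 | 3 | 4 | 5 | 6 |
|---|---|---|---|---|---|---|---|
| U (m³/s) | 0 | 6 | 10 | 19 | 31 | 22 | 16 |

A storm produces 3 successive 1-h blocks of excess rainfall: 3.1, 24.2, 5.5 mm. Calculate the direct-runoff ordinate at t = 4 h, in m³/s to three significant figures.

By discrete convolution, Q_j = Σ (P_i / 10 mm) · U_{j−i}.
At t = 4 h (j=4): Q = (3.1/10)·31 + (24.2/10)·19 + (5.5/10)·10 = 61.1 m³/s.

Q ≈ 61.1 m³/s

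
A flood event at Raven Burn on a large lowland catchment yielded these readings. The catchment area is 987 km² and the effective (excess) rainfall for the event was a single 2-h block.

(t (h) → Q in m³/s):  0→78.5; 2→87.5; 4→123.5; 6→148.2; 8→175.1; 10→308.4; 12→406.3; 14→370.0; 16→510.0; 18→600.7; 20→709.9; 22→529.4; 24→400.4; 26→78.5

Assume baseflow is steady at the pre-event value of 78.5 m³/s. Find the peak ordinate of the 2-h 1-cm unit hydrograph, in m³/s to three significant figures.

U_p ≈ 253 m³/s

Direct runoff: 0.0, 9.0, 45.0, 69.7, 96.6, 229.9, 327.8, 291.5, 431.5, 522.2, 631.4, 450.9, 321.9, 0.0 m³/s; ΣQ_DR = 3427 m³/s, peak = 631.4 m³/s.
Runoff depth d = ΣQ_DR·Δt / A = 3427 × 7200 / (987 km²) = 25.00 mm.
The 1-cm UH is the DRH scaled by (10 mm)/d, so U_p = 631.4 × 10/25.00 = 253 m³/s.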